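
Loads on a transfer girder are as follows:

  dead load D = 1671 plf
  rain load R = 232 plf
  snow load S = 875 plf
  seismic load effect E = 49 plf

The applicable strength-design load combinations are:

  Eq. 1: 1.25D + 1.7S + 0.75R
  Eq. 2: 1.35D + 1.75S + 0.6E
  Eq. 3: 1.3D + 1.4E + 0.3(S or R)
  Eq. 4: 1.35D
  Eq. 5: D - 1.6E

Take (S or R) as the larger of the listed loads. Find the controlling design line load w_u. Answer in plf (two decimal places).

(S or R) → S = 875 plf.
Eq. 1: 1.25(1671) + 1.7(875) + 0.75(232) = 2088.75 + 1487.50 + 174.00 = 3750.25
Eq. 2: 1.35(1671) + 1.75(875) + 0.6(49) = 2255.85 + 1531.25 + 29.40 = 3816.50
Eq. 3: 1.3(1671) + 1.4(49) + 0.3(875) = 2172.30 + 68.60 + 262.50 = 2503.40
Eq. 4: 1.35(1671) = 2255.85
Eq. 5: 1.0(1671) - 1.6(49) = 1671.00 - 78.40 = 1592.60
The controlling combination is 2, giving 3816.50 plf.

3816.50 plf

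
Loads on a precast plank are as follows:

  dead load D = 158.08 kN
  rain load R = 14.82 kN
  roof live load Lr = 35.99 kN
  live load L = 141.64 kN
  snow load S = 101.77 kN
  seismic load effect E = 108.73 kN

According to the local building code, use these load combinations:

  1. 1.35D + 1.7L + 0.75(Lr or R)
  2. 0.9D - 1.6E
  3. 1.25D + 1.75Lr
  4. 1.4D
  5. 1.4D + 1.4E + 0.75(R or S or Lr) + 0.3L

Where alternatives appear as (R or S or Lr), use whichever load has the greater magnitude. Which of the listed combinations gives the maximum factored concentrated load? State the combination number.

(Lr or R) → Lr = 35.99 kN; (R or S or Lr) → S = 101.77 kN.
1. 1.35(158.08) + 1.7(141.64) + 0.75(35.99) = 481.19
2. 0.9(158.08) - 1.6(108.73) = -31.70
3. 1.25(158.08) + 1.75(35.99) = 260.58
4. 1.4(158.08) = 221.31
5. 1.4(158.08) + 1.4(108.73) + 0.75(101.77) + 0.3(141.64) = 492.35
The largest value is 492.35 kN from combination 5.

Combination 5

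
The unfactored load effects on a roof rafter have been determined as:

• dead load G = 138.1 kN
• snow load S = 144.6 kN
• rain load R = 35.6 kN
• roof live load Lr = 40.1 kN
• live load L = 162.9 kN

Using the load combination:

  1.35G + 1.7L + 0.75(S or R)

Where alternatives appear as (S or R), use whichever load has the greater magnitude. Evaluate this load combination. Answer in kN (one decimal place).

571.8 kN

(S or R) → S = 144.6 kN.
1.35(138.1) + 1.7(162.9) + 0.75(144.6) = 186.4 + 276.9 + 108.5 = 571.8
P_u = 571.8 kN.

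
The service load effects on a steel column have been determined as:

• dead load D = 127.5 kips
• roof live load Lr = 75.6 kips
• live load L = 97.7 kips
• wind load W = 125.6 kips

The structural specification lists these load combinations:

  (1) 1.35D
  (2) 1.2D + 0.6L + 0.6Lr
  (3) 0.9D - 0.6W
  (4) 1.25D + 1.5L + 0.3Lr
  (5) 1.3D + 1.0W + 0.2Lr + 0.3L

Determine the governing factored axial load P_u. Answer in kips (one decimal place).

(1) 1.35(127.5) = 172.1
(2) 1.2(127.5) + 0.6(97.7) + 0.6(75.6) = 153.0 + 58.6 + 45.4 = 257.0
(3) 0.9(127.5) - 0.6(125.6) = 114.8 - 75.4 = 39.4
(4) 1.25(127.5) + 1.5(97.7) + 0.3(75.6) = 328.6
(5) 1.3(127.5) + 1.0(125.6) + 0.2(75.6) + 0.3(97.7) = 165.8 + 125.6 + 15.1 + 29.3 = 335.8
Combination 5 governs: P_u = 335.8 kips.

335.8 kips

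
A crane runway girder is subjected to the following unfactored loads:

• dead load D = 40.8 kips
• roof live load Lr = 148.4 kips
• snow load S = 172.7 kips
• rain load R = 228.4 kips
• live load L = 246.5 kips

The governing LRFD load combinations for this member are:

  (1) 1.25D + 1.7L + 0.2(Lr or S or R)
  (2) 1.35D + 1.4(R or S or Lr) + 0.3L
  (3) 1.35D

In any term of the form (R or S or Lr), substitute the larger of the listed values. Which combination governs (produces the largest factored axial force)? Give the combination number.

Combination 1

(Lr or S or R) → R = 228.4 kips; (R or S or Lr) → R = 228.4 kips.
(1) 1.25(40.8) + 1.7(246.5) + 0.2(228.4) = 515.7
(2) 1.35(40.8) + 1.4(228.4) + 0.3(246.5) = 448.8
(3) 1.35(40.8) = 55.1
The largest value is 515.7 kips from combination 1.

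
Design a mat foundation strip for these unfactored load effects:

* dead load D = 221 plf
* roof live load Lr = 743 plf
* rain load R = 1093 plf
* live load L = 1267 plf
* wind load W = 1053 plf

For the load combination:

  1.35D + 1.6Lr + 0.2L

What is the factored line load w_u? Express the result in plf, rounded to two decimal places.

1740.55 plf

1.35(221) + 1.6(743) + 0.2(1267) = 298.35 + 1188.80 + 253.40 = 1740.55
w_u = 1740.55 plf.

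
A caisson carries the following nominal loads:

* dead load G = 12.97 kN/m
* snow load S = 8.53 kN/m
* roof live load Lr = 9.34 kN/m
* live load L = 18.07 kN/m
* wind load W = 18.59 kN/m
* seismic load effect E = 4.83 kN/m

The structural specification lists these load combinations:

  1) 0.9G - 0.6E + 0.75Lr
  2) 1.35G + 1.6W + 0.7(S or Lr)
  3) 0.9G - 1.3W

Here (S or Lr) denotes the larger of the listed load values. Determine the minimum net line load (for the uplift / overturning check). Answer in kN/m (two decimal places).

(S or Lr) → Lr = 9.34 kN/m.
1) 0.9(12.97) - 0.6(4.83) + 0.75(9.34) = 11.67 - 2.90 + 7.01 = 15.78
2) 1.35(12.97) + 1.6(18.59) + 0.7(9.34) = 17.51 + 29.74 + 6.54 = 53.79
3) 0.9(12.97) - 1.3(18.59) = -12.49
Combination 3 gives the minimum: -12.49 kN/m.

-12.49 kN/m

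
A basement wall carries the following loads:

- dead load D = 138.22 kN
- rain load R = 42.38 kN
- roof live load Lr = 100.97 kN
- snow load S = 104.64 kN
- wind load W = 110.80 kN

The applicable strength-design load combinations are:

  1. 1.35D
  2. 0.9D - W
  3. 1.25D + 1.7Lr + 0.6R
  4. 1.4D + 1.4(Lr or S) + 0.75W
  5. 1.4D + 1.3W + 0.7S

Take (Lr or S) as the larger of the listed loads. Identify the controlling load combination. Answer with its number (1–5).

Combination 4

(Lr or S) → S = 104.64 kN.
1. 1.35(138.22) = 186.60
2. 0.9(138.22) - 1.0(110.80) = 124.40 - 110.80 = 13.60
3. 1.25(138.22) + 1.7(100.97) + 0.6(42.38) = 369.85
4. 1.4(138.22) + 1.4(104.64) + 0.75(110.80) = 423.10
5. 1.4(138.22) + 1.3(110.80) + 0.7(104.64) = 193.51 + 144.04 + 73.25 = 410.80
The largest value is 423.10 kN from combination 4.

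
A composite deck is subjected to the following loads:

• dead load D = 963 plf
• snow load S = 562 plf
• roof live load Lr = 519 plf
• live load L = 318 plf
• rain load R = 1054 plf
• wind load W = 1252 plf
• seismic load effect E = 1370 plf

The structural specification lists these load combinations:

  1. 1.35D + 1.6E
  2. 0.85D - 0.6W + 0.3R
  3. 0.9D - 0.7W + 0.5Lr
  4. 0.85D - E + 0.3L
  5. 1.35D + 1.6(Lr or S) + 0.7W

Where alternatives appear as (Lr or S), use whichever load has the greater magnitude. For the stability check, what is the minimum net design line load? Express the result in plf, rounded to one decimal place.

-456.1 plf

(Lr or S) → S = 562 plf.
1. 1.35(963) + 1.6(1370) = 1300.1 + 2192.0 = 3492.1
2. 0.85(963) - 0.6(1252) + 0.3(1054) = 818.6 - 751.2 + 316.2 = 383.6
3. 0.9(963) - 0.7(1252) + 0.5(519) = 866.7 - 876.4 + 259.5 = 249.8
4. 0.85(963) - 1.0(1370) + 0.3(318) = -456.1
5. 1.35(963) + 1.6(562) + 0.7(1252) = 1300.1 + 899.2 + 876.4 = 3075.7
Combination 4 gives the minimum: -456.1 plf.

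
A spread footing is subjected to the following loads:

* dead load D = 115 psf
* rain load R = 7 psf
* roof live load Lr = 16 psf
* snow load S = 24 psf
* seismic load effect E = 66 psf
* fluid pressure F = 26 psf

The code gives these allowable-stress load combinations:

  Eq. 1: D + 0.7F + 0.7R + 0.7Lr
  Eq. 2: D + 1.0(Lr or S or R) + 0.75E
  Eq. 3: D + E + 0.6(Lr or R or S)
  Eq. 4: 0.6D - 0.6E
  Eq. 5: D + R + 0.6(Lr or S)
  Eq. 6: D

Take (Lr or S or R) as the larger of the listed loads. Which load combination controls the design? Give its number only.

(Lr or S or R) → S = 24 psf; (Lr or R or S) → S = 24 psf; (Lr or S) → S = 24 psf.
Eq. 1: 1.0(115) + 0.7(26) + 0.7(7) + 0.7(16) = 115.00 + 18.20 + 4.90 + 11.20 = 149.30
Eq. 2: 1.0(115) + 1.0(24) + 0.75(66) = 115.00 + 24.00 + 49.50 = 188.50
Eq. 3: 1.0(115) + 1.0(66) + 0.6(24) = 115.00 + 66.00 + 14.40 = 195.40
Eq. 4: 0.6(115) - 0.6(66) = 69.00 - 39.60 = 29.40
Eq. 5: 1.0(115) + 1.0(7) + 0.6(24) = 115.00 + 7.00 + 14.40 = 136.40
Eq. 6: 1.0(115) = 115.00
The largest value is 195.40 psf from combination 3.

Combination 3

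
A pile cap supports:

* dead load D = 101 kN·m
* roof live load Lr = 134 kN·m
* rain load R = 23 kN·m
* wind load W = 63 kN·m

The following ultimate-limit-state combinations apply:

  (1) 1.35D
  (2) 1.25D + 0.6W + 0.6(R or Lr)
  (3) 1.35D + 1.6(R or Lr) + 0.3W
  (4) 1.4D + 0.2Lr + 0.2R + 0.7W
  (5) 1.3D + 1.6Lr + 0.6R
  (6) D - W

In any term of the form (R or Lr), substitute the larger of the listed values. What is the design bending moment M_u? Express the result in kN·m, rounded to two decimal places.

369.65 kN·m

(R or Lr) → Lr = 134 kN·m.
(1) 1.35(101) = 136.35
(2) 1.25(101) + 0.6(63) + 0.6(134) = 126.25 + 37.80 + 80.40 = 244.45
(3) 1.35(101) + 1.6(134) + 0.3(63) = 136.35 + 214.40 + 18.90 = 369.65
(4) 1.4(101) + 0.2(134) + 0.2(23) + 0.7(63) = 141.40 + 26.80 + 4.60 + 44.10 = 216.90
(5) 1.3(101) + 1.6(134) + 0.6(23) = 131.30 + 214.40 + 13.80 = 359.50
(6) 1.0(101) - 1.0(63) = 101.00 - 63.00 = 38.00
The controlling combination is 3, giving 369.65 kN·m.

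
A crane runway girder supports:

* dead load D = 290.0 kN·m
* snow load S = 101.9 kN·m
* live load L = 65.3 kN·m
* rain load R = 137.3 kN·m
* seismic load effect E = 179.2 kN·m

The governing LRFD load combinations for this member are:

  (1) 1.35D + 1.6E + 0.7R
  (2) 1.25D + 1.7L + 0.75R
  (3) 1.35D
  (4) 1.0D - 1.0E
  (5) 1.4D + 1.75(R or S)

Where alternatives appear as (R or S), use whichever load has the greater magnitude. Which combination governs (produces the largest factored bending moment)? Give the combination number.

Combination 1

(R or S) → R = 137.3 kN·m.
(1) 1.35(290.0) + 1.6(179.2) + 0.7(137.3) = 774.33
(2) 1.25(290.0) + 1.7(65.3) + 0.75(137.3) = 576.49
(3) 1.35(290.0) = 391.50
(4) 1.0(290.0) - 1.0(179.2) = 110.80
(5) 1.4(290.0) + 1.75(137.3) = 646.28
The largest value is 774.33 kN·m from combination 1.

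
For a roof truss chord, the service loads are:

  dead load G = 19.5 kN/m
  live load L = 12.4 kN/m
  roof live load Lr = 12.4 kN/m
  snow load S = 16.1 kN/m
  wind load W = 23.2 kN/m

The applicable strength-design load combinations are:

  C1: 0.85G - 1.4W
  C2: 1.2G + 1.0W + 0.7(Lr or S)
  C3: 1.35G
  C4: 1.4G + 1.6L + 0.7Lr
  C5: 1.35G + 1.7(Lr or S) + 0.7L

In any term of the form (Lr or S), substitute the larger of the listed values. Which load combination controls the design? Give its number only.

Combination 5

(Lr or S) → S = 16.1 kN/m.
C1: 0.85(19.5) - 1.4(23.2) = -15.91
C2: 1.2(19.5) + 1.0(23.2) + 0.7(16.1) = 23.40 + 23.20 + 11.27 = 57.87
C3: 1.35(19.5) = 26.33
C4: 1.4(19.5) + 1.6(12.4) + 0.7(12.4) = 27.30 + 19.84 + 8.68 = 55.82
C5: 1.35(19.5) + 1.7(16.1) + 0.7(12.4) = 26.33 + 27.37 + 8.68 = 62.38
The largest value is 62.38 kN/m from combination 5.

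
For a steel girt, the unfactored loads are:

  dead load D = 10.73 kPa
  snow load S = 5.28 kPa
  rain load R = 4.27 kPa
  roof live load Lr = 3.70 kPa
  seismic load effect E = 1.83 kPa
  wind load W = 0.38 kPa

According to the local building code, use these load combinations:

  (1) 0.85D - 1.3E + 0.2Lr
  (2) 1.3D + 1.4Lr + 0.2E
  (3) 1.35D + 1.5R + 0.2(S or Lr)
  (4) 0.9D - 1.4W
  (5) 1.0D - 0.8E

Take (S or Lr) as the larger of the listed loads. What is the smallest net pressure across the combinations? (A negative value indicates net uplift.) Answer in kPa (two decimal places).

7.48 kPa

(S or Lr) → S = 5.28 kPa.
(1) 0.85(10.73) - 1.3(1.83) + 0.2(3.70) = 7.48
(2) 1.3(10.73) + 1.4(3.70) + 0.2(1.83) = 19.50
(3) 1.35(10.73) + 1.5(4.27) + 0.2(5.28) = 21.95
(4) 0.9(10.73) - 1.4(0.38) = 9.13
(5) 1.0(10.73) - 0.8(1.83) = 9.27
Combination 1 gives the minimum: 7.48 kPa.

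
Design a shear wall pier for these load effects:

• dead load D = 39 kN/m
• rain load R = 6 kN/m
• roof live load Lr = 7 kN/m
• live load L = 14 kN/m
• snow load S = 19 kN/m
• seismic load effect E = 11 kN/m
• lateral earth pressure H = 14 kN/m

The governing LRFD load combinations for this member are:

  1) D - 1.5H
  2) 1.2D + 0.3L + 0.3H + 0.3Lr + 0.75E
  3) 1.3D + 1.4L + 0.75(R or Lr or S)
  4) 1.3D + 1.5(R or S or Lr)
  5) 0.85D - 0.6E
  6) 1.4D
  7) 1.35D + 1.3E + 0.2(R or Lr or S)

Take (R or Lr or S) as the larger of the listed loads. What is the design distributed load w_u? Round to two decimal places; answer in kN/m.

84.55 kN/m

(R or Lr or S) → S = 19 kN/m; (R or S or Lr) → S = 19 kN/m.
1) 1.0(39) - 1.5(14) = 39.00 - 21.00 = 18.00
2) 1.2(39) + 0.3(14) + 0.3(14) + 0.3(7) + 0.75(11) = 46.80 + 4.20 + 4.20 + 2.10 + 8.25 = 65.55
3) 1.3(39) + 1.4(14) + 0.75(19) = 50.70 + 19.60 + 14.25 = 84.55
4) 1.3(39) + 1.5(19) = 50.70 + 28.50 = 79.20
5) 0.85(39) - 0.6(11) = 33.15 - 6.60 = 26.55
6) 1.4(39) = 54.60
7) 1.35(39) + 1.3(11) + 0.2(19) = 52.65 + 14.30 + 3.80 = 70.75
Maximum is from combination 3.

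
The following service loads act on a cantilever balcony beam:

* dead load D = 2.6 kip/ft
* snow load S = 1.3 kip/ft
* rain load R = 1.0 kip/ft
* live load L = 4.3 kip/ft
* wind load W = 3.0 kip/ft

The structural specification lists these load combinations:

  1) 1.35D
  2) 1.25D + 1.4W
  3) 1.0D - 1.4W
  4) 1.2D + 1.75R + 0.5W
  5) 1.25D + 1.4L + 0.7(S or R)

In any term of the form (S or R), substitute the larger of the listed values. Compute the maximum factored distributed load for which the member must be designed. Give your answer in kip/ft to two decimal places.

(S or R) → S = 1.3 kip/ft.
1) 1.35(2.6) = 3.51
2) 1.25(2.6) + 1.4(3.0) = 7.45
3) 1.0(2.6) - 1.4(3.0) = -1.60
4) 1.2(2.6) + 1.75(1.0) + 0.5(3.0) = 6.37
5) 1.25(2.6) + 1.4(4.3) + 0.7(1.3) = 10.18
The controlling combination is 5, giving 10.18 kip/ft.

10.18 kip/ft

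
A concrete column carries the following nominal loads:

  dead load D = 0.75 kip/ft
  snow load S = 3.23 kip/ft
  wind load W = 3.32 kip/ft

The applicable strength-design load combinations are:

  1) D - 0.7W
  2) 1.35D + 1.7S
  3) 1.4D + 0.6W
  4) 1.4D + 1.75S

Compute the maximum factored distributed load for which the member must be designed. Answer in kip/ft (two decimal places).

6.70 kip/ft

1) 1.0(0.75) - 0.7(3.32) = 0.75 - 2.32 = -1.57
2) 1.35(0.75) + 1.7(3.23) = 1.01 + 5.49 = 6.50
3) 1.4(0.75) + 0.6(3.32) = 1.05 + 1.99 = 3.04
4) 1.4(0.75) + 1.75(3.23) = 1.05 + 5.65 = 6.70
The controlling combination is 4, giving 6.70 kip/ft.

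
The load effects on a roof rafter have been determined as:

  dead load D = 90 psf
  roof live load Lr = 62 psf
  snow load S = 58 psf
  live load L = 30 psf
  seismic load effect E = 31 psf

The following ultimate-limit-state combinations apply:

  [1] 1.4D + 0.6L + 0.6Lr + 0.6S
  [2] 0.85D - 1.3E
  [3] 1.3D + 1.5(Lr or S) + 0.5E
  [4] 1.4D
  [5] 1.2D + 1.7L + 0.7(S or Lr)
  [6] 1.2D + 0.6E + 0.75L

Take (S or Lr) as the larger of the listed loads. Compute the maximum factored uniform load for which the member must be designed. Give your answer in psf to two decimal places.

(Lr or S) → Lr = 62 psf; (S or Lr) → Lr = 62 psf.
[1] 1.4(90) + 0.6(30) + 0.6(62) + 0.6(58) = 216.00
[2] 0.85(90) - 1.3(31) = 36.20
[3] 1.3(90) + 1.5(62) + 0.5(31) = 225.50
[4] 1.4(90) = 126.00
[5] 1.2(90) + 1.7(30) + 0.7(62) = 202.40
[6] 1.2(90) + 0.6(31) + 0.75(30) = 149.10
Combination 3 governs: q_u = 225.50 psf.

225.50 psf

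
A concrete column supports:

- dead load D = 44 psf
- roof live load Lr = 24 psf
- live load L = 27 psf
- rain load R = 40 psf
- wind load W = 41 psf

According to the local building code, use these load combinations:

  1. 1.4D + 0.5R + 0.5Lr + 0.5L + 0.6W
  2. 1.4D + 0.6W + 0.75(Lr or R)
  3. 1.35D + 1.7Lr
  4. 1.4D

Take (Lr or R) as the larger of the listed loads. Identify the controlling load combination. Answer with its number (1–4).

(Lr or R) → R = 40 psf.
1. 1.4(44) + 0.5(40) + 0.5(24) + 0.5(27) + 0.6(41) = 61.60 + 20.00 + 12.00 + 13.50 + 24.60 = 131.70
2. 1.4(44) + 0.6(41) + 0.75(40) = 61.60 + 24.60 + 30.00 = 116.20
3. 1.35(44) + 1.7(24) = 59.40 + 40.80 = 100.20
4. 1.4(44) = 61.60
The largest value is 131.70 psf from combination 1.

Combination 1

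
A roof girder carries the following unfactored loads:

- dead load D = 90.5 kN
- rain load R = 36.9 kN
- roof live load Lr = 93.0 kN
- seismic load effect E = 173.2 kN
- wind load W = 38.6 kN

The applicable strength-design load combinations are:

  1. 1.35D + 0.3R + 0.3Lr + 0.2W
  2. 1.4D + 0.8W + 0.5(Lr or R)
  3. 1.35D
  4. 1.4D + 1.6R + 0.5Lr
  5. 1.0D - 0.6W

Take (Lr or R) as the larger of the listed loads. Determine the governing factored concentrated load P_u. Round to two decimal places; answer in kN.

(Lr or R) → Lr = 93.0 kN.
1. 1.35(90.5) + 0.3(36.9) + 0.3(93.0) + 0.2(38.6) = 122.18 + 11.07 + 27.90 + 7.72 = 168.87
2. 1.4(90.5) + 0.8(38.6) + 0.5(93.0) = 126.70 + 30.88 + 46.50 = 204.08
3. 1.35(90.5) = 122.18
4. 1.4(90.5) + 1.6(36.9) + 0.5(93.0) = 126.70 + 59.04 + 46.50 = 232.24
5. 1.0(90.5) - 0.6(38.6) = 90.50 - 23.16 = 67.34
Maximum is from combination 4.

232.24 kN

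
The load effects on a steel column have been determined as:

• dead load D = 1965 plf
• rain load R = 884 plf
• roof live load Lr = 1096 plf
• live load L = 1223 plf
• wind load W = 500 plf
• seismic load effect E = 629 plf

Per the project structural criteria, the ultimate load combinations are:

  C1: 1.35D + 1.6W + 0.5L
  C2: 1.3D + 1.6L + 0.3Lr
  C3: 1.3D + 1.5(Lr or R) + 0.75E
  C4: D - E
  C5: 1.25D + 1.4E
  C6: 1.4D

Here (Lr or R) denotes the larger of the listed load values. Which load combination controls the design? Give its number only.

(Lr or R) → Lr = 1096 plf.
C1: 1.35(1965) + 1.6(500) + 0.5(1223) = 2652.75 + 800.00 + 611.50 = 4064.25
C2: 1.3(1965) + 1.6(1223) + 0.3(1096) = 2554.50 + 1956.80 + 328.80 = 4840.10
C3: 1.3(1965) + 1.5(1096) + 0.75(629) = 2554.50 + 1644.00 + 471.75 = 4670.25
C4: 1.0(1965) - 1.0(629) = 1965.00 - 629.00 = 1336.00
C5: 1.25(1965) + 1.4(629) = 2456.25 + 880.60 = 3336.85
C6: 1.4(1965) = 2751.00
The largest value is 4840.10 plf from combination 2.

Combination 2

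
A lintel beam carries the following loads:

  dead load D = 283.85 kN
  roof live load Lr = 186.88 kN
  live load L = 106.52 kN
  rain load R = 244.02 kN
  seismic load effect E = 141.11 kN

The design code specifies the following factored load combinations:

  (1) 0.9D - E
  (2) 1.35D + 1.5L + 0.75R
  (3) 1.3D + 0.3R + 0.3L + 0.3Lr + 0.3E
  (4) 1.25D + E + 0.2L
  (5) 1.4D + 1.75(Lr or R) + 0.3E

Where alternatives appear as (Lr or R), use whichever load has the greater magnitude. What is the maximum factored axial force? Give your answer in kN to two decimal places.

(Lr or R) → R = 244.02 kN.
(1) 0.9(283.85) - 1.0(141.11) = 255.47 - 141.11 = 114.36
(2) 1.35(283.85) + 1.5(106.52) + 0.75(244.02) = 725.99
(3) 1.3(283.85) + 0.3(244.02) + 0.3(106.52) + 0.3(186.88) + 0.3(141.11) = 572.56
(4) 1.25(283.85) + 1.0(141.11) + 0.2(106.52) = 517.23
(5) 1.4(283.85) + 1.75(244.02) + 0.3(141.11) = 397.39 + 427.04 + 42.33 = 866.76
The controlling combination is 5, giving 866.76 kN.

866.76 kN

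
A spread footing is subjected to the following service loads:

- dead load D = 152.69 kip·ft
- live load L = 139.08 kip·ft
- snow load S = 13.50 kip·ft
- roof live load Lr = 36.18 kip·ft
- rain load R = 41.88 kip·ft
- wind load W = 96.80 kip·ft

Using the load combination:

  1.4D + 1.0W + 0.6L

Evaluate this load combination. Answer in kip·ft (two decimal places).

394.01 kip·ft

1.4(152.69) + 1.0(96.80) + 0.6(139.08) = 394.01
M_u = 394.01 kip·ft.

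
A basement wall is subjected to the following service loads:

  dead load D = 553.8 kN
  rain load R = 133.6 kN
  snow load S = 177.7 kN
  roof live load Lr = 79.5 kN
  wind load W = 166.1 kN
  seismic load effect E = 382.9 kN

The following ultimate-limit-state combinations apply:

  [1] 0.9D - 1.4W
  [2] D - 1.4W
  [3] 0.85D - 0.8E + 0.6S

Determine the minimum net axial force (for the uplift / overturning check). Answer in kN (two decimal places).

265.88 kN

[1] 0.9(553.8) - 1.4(166.1) = 498.42 - 232.54 = 265.88
[2] 1.0(553.8) - 1.4(166.1) = 553.80 - 232.54 = 321.26
[3] 0.85(553.8) - 0.8(382.9) + 0.6(177.7) = 470.73 - 306.32 + 106.62 = 271.03
Combination 1 gives the minimum: 265.88 kN.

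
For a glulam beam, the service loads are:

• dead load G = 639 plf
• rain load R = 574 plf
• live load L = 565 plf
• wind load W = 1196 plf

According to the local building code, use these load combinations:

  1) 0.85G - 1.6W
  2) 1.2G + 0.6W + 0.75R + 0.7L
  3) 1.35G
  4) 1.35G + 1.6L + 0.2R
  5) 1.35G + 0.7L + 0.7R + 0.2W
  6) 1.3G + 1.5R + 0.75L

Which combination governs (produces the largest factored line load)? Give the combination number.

1) 0.85(639) - 1.6(1196) = -1370.5
2) 1.2(639) + 0.6(1196) + 0.75(574) + 0.7(565) = 766.8 + 717.6 + 430.5 + 395.5 = 2310.4
3) 1.35(639) = 862.7
4) 1.35(639) + 1.6(565) + 0.2(574) = 862.7 + 904.0 + 114.8 = 1881.5
5) 1.35(639) + 0.7(565) + 0.7(574) + 0.2(1196) = 862.7 + 395.5 + 401.8 + 239.2 = 1899.2
6) 1.3(639) + 1.5(574) + 0.75(565) = 830.7 + 861.0 + 423.8 = 2115.5
The largest value is 2310.4 plf from combination 2.

Combination 2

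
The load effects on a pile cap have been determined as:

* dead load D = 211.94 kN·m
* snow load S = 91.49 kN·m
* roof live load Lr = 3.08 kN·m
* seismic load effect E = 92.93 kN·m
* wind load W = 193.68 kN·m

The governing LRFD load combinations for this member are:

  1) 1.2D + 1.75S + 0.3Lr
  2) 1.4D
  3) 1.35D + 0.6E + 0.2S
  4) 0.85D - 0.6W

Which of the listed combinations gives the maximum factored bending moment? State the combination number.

1) 1.2(211.94) + 1.75(91.49) + 0.3(3.08) = 254.33 + 160.11 + 0.92 = 415.36
2) 1.4(211.94) = 296.72
3) 1.35(211.94) + 0.6(92.93) + 0.2(91.49) = 286.12 + 55.76 + 18.30 = 360.18
4) 0.85(211.94) - 0.6(193.68) = 180.15 - 116.21 = 63.94
The largest value is 415.36 kN·m from combination 1.

Combination 1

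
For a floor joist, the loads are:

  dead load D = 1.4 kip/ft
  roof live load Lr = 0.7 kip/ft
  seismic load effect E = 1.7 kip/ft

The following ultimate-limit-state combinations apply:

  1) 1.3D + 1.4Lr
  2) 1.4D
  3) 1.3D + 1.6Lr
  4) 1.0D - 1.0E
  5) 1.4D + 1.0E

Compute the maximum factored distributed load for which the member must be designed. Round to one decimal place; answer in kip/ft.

1) 1.3(1.4) + 1.4(0.7) = 2.8
2) 1.4(1.4) = 2.0
3) 1.3(1.4) + 1.6(0.7) = 2.9
4) 1.0(1.4) - 1.0(1.7) = -0.3
5) 1.4(1.4) + 1.0(1.7) = 3.7
Combination 5 governs: w_u = 3.7 kip/ft.

3.7 kip/ft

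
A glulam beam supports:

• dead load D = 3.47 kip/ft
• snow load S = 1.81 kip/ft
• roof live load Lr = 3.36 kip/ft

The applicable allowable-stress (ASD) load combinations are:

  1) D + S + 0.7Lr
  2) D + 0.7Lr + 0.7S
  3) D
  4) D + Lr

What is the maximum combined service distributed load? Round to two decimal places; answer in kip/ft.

1) 1.0(3.47) + 1.0(1.81) + 0.7(3.36) = 3.47 + 1.81 + 2.35 = 7.63
2) 1.0(3.47) + 0.7(3.36) + 0.7(1.81) = 3.47 + 2.35 + 1.27 = 7.09
3) 1.0(3.47) = 3.47
4) 1.0(3.47) + 1.0(3.36) = 3.47 + 3.36 = 6.83
Combination 1 governs: w = 7.63 kip/ft.

7.63 kip/ft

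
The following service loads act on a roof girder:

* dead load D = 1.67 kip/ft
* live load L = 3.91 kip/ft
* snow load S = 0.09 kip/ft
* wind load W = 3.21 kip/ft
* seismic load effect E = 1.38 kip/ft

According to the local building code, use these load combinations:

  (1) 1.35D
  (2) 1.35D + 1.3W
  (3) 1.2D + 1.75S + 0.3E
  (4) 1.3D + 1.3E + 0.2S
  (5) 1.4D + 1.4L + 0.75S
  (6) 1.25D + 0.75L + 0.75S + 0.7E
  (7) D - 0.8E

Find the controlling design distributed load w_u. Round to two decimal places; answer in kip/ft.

7.88 kip/ft

(1) 1.35(1.67) = 2.25
(2) 1.35(1.67) + 1.3(3.21) = 6.43
(3) 1.2(1.67) + 1.75(0.09) + 0.3(1.38) = 2.58
(4) 1.3(1.67) + 1.3(1.38) + 0.2(0.09) = 3.98
(5) 1.4(1.67) + 1.4(3.91) + 0.75(0.09) = 7.88
(6) 1.25(1.67) + 0.75(3.91) + 0.75(0.09) + 0.7(1.38) = 6.05
(7) 1.0(1.67) - 0.8(1.38) = 0.57
Combination 5 governs: w_u = 7.88 kip/ft.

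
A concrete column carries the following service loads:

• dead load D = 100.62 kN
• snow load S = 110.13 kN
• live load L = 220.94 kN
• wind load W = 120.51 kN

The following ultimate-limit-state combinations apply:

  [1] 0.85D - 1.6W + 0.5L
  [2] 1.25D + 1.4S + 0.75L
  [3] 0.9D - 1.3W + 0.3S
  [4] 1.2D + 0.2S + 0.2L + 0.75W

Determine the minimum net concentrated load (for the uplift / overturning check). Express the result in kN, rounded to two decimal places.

[1] 0.85(100.62) - 1.6(120.51) + 0.5(220.94) = 3.18
[2] 1.25(100.62) + 1.4(110.13) + 0.75(220.94) = 445.66
[3] 0.9(100.62) - 1.3(120.51) + 0.3(110.13) = -33.07
[4] 1.2(100.62) + 0.2(110.13) + 0.2(220.94) + 0.75(120.51) = 277.34
Combination 3 gives the minimum: -33.07 kN.

-33.07 kN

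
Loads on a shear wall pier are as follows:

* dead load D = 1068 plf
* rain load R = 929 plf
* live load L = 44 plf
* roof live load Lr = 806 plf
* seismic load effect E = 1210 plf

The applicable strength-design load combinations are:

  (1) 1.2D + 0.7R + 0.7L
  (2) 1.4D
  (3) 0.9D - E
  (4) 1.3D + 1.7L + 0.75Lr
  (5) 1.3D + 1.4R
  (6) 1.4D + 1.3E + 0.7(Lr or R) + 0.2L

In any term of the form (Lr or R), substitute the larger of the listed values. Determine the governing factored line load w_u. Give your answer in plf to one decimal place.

3727.3 plf

(Lr or R) → R = 929 plf.
(1) 1.2(1068) + 0.7(929) + 0.7(44) = 1281.6 + 650.3 + 30.8 = 1962.7
(2) 1.4(1068) = 1495.2
(3) 0.9(1068) - 1.0(1210) = 961.2 - 1210.0 = -248.8
(4) 1.3(1068) + 1.7(44) + 0.75(806) = 1388.4 + 74.8 + 604.5 = 2067.7
(5) 1.3(1068) + 1.4(929) = 1388.4 + 1300.6 = 2689.0
(6) 1.4(1068) + 1.3(1210) + 0.7(929) + 0.2(44) = 1495.2 + 1573.0 + 650.3 + 8.8 = 3727.3
Combination 6 governs: w_u = 3727.3 plf.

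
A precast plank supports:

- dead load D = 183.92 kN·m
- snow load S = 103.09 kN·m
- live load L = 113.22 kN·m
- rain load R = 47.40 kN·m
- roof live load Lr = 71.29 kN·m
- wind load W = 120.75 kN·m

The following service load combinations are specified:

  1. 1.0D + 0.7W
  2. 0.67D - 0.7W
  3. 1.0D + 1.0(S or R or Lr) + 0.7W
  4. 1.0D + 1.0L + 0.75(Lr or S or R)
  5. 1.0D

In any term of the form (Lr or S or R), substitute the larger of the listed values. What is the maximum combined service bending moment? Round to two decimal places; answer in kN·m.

374.46 kN·m

(S or R or Lr) → S = 103.09 kN·m; (Lr or S or R) → S = 103.09 kN·m.
1. 1.0(183.92) + 0.7(120.75) = 268.45
2. 0.67(183.92) - 0.7(120.75) = 38.70
3. 1.0(183.92) + 1.0(103.09) + 0.7(120.75) = 371.54
4. 1.0(183.92) + 1.0(113.22) + 0.75(103.09) = 374.46
5. 1.0(183.92) = 183.92
Maximum is from combination 4.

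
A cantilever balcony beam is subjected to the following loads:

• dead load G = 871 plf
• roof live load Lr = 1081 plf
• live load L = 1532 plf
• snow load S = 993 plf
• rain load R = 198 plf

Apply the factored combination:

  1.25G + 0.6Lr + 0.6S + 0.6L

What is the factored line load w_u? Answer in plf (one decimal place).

3252.4 plf

1.25(871) + 0.6(1081) + 0.6(993) + 0.6(1532) = 1088.8 + 648.6 + 595.8 + 919.2 = 3252.4
w_u = 3252.4 plf.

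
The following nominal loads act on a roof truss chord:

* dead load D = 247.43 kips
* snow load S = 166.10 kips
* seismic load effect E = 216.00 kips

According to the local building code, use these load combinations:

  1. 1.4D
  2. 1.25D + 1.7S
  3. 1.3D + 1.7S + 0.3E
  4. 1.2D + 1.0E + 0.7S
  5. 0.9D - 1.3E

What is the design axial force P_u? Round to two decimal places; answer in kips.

1. 1.4(247.43) = 346.40
2. 1.25(247.43) + 1.7(166.10) = 309.29 + 282.37 = 591.66
3. 1.3(247.43) + 1.7(166.10) + 0.3(216.00) = 321.66 + 282.37 + 64.80 = 668.83
4. 1.2(247.43) + 1.0(216.00) + 0.7(166.10) = 296.92 + 216.00 + 116.27 = 629.19
5. 0.9(247.43) - 1.3(216.00) = 222.69 - 280.80 = -58.11
Combination 3 governs: P_u = 668.83 kips.

668.83 kips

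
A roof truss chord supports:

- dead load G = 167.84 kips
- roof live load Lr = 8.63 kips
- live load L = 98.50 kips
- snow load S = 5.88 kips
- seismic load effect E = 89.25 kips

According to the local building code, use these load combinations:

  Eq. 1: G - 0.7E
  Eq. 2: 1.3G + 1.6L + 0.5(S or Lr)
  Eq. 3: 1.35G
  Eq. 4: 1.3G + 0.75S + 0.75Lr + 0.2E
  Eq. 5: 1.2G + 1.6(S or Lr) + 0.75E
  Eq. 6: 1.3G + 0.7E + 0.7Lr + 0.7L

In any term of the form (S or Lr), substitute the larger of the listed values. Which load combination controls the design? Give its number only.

Combination 2

(S or Lr) → Lr = 8.63 kips.
Eq. 1: 1.0(167.84) - 0.7(89.25) = 105.37
Eq. 2: 1.3(167.84) + 1.6(98.50) + 0.5(8.63) = 218.19 + 157.60 + 4.32 = 380.11
Eq. 3: 1.35(167.84) = 226.58
Eq. 4: 1.3(167.84) + 0.75(5.88) + 0.75(8.63) + 0.2(89.25) = 218.19 + 4.41 + 6.47 + 17.85 = 246.92
Eq. 5: 1.2(167.84) + 1.6(8.63) + 0.75(89.25) = 282.15
Eq. 6: 1.3(167.84) + 0.7(89.25) + 0.7(8.63) + 0.7(98.50) = 218.19 + 62.48 + 6.04 + 68.95 = 355.66
The largest value is 380.11 kips from combination 2.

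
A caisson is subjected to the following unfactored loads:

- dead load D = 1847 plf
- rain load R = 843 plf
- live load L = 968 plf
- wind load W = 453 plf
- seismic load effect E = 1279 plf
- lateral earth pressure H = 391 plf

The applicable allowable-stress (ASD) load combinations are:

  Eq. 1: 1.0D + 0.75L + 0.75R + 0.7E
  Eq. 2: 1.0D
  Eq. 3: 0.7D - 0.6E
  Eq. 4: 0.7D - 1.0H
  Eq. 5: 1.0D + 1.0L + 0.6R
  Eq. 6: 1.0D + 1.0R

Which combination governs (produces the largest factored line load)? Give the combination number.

Eq. 1: 1.0(1847) + 0.75(968) + 0.75(843) + 0.7(1279) = 4100.55
Eq. 2: 1.0(1847) = 1847.00
Eq. 3: 0.7(1847) - 0.6(1279) = 525.50
Eq. 4: 0.7(1847) - 1.0(391) = 901.90
Eq. 5: 1.0(1847) + 1.0(968) + 0.6(843) = 3320.80
Eq. 6: 1.0(1847) + 1.0(843) = 2690.00
The largest value is 4100.55 plf from combination 1.

Combination 1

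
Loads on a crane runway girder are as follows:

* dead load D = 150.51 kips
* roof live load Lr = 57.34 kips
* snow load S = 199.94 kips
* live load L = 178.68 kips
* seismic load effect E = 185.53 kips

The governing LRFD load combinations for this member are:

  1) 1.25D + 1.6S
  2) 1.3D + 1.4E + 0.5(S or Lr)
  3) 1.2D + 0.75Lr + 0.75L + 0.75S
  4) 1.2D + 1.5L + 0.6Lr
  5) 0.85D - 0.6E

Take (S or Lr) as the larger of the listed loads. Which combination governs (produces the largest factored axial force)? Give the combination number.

Combination 2

(S or Lr) → S = 199.94 kips.
1) 1.25(150.51) + 1.6(199.94) = 188.14 + 319.90 = 508.04
2) 1.3(150.51) + 1.4(185.53) + 0.5(199.94) = 555.38
3) 1.2(150.51) + 0.75(57.34) + 0.75(178.68) + 0.75(199.94) = 507.58
4) 1.2(150.51) + 1.5(178.68) + 0.6(57.34) = 483.04
5) 0.85(150.51) - 0.6(185.53) = 16.62
The largest value is 555.38 kips from combination 2.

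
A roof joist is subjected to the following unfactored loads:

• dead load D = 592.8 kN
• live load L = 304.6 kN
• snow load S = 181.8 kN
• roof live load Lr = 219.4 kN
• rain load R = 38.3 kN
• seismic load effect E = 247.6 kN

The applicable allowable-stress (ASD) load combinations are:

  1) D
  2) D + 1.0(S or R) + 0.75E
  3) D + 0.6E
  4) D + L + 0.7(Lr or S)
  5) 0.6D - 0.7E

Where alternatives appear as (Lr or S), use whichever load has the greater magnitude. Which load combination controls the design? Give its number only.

Combination 4

(S or R) → S = 181.8 kN; (Lr or S) → Lr = 219.4 kN.
1) 1.0(592.8) = 592.8
2) 1.0(592.8) + 1.0(181.8) + 0.75(247.6) = 592.8 + 181.8 + 185.7 = 960.3
3) 1.0(592.8) + 0.6(247.6) = 592.8 + 148.6 = 741.4
4) 1.0(592.8) + 1.0(304.6) + 0.7(219.4) = 592.8 + 304.6 + 153.6 = 1051.0
5) 0.6(592.8) - 0.7(247.6) = 355.7 - 173.3 = 182.4
The largest value is 1051.0 kN from combination 4.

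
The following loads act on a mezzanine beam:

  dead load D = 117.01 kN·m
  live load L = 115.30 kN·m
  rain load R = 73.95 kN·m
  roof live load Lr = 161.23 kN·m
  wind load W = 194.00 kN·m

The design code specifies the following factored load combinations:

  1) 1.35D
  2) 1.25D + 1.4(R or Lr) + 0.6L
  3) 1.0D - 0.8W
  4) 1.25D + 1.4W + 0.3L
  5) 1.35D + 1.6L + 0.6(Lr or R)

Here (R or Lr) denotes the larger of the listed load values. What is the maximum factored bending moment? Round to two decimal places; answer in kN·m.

452.45 kN·m

(R or Lr) → Lr = 161.23 kN·m; (Lr or R) → Lr = 161.23 kN·m.
1) 1.35(117.01) = 157.96
2) 1.25(117.01) + 1.4(161.23) + 0.6(115.30) = 146.26 + 225.72 + 69.18 = 441.16
3) 1.0(117.01) - 0.8(194.00) = 117.01 - 155.20 = -38.19
4) 1.25(117.01) + 1.4(194.00) + 0.3(115.30) = 146.26 + 271.60 + 34.59 = 452.45
5) 1.35(117.01) + 1.6(115.30) + 0.6(161.23) = 157.96 + 184.48 + 96.74 = 439.18
Maximum is from combination 4.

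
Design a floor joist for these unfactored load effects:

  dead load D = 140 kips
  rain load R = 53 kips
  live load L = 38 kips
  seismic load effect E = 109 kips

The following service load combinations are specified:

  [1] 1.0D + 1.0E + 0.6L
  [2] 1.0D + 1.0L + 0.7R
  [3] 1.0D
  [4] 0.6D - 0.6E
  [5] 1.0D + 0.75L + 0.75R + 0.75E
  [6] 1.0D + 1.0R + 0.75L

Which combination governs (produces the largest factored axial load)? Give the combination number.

[1] 1.0(140) + 1.0(109) + 0.6(38) = 140.0 + 109.0 + 22.8 = 271.8
[2] 1.0(140) + 1.0(38) + 0.7(53) = 140.0 + 38.0 + 37.1 = 215.1
[3] 1.0(140) = 140.0
[4] 0.6(140) - 0.6(109) = 84.0 - 65.4 = 18.6
[5] 1.0(140) + 0.75(38) + 0.75(53) + 0.75(109) = 290.0
[6] 1.0(140) + 1.0(53) + 0.75(38) = 140.0 + 53.0 + 28.5 = 221.5
The largest value is 290.0 kips from combination 5.

Combination 5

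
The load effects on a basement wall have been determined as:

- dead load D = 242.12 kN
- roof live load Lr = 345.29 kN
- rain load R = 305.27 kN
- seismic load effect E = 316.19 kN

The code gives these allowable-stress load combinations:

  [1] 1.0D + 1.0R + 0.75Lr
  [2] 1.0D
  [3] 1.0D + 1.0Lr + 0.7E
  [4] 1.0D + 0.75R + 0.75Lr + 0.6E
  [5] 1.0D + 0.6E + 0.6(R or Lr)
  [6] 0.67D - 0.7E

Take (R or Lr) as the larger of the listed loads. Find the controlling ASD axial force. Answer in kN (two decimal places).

(R or Lr) → Lr = 345.29 kN.
[1] 1.0(242.12) + 1.0(305.27) + 0.75(345.29) = 242.12 + 305.27 + 258.97 = 806.36
[2] 1.0(242.12) = 242.12
[3] 1.0(242.12) + 1.0(345.29) + 0.7(316.19) = 242.12 + 345.29 + 221.33 = 808.74
[4] 1.0(242.12) + 0.75(305.27) + 0.75(345.29) + 0.6(316.19) = 242.12 + 228.95 + 258.97 + 189.71 = 919.75
[5] 1.0(242.12) + 0.6(316.19) + 0.6(345.29) = 639.01
[6] 0.67(242.12) - 0.7(316.19) = 162.22 - 221.33 = -59.11
Combination 4 governs: N = 919.75 kN.

919.75 kN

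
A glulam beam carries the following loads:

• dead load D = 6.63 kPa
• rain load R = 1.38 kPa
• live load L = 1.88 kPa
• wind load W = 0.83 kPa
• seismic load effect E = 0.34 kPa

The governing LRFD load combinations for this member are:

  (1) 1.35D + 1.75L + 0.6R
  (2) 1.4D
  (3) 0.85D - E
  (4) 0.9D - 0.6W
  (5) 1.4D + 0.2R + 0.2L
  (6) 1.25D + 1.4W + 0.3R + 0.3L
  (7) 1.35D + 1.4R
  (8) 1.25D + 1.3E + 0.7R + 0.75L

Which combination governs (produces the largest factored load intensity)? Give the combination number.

(1) 1.35(6.63) + 1.75(1.88) + 0.6(1.38) = 8.95 + 3.29 + 0.83 = 13.07
(2) 1.4(6.63) = 9.28
(3) 0.85(6.63) - 1.0(0.34) = 5.64 - 0.34 = 5.30
(4) 0.9(6.63) - 0.6(0.83) = 5.97 - 0.50 = 5.47
(5) 1.4(6.63) + 0.2(1.38) + 0.2(1.88) = 9.93
(6) 1.25(6.63) + 1.4(0.83) + 0.3(1.38) + 0.3(1.88) = 10.43
(7) 1.35(6.63) + 1.4(1.38) = 8.95 + 1.93 = 10.88
(8) 1.25(6.63) + 1.3(0.34) + 0.7(1.38) + 0.75(1.88) = 8.29 + 0.44 + 0.97 + 1.41 = 11.11
The largest value is 13.07 kPa from combination 1.

Combination 1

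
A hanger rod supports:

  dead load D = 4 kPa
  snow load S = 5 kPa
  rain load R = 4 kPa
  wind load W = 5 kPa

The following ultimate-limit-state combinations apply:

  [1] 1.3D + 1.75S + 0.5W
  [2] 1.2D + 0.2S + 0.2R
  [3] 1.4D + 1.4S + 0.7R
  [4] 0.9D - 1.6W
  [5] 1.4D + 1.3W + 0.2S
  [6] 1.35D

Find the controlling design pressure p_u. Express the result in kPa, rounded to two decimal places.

16.45 kPa

[1] 1.3(4) + 1.75(5) + 0.5(5) = 5.20 + 8.75 + 2.50 = 16.45
[2] 1.2(4) + 0.2(5) + 0.2(4) = 4.80 + 1.00 + 0.80 = 6.60
[3] 1.4(4) + 1.4(5) + 0.7(4) = 5.60 + 7.00 + 2.80 = 15.40
[4] 0.9(4) - 1.6(5) = 3.60 - 8.00 = -4.40
[5] 1.4(4) + 1.3(5) + 0.2(5) = 5.60 + 6.50 + 1.00 = 13.10
[6] 1.35(4) = 5.40
Maximum is from combination 1.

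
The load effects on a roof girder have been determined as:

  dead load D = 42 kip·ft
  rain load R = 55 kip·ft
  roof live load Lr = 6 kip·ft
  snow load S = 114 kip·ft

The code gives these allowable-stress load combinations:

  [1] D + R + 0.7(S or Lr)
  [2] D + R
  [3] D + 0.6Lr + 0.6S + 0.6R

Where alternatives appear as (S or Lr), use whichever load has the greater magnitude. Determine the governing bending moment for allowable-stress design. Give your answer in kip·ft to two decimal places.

(S or Lr) → S = 114 kip·ft.
[1] 1.0(42) + 1.0(55) + 0.7(114) = 42.00 + 55.00 + 79.80 = 176.80
[2] 1.0(42) + 1.0(55) = 42.00 + 55.00 = 97.00
[3] 1.0(42) + 0.6(6) + 0.6(114) + 0.6(55) = 42.00 + 3.60 + 68.40 + 33.00 = 147.00
Maximum is from combination 1.

176.80 kip·ft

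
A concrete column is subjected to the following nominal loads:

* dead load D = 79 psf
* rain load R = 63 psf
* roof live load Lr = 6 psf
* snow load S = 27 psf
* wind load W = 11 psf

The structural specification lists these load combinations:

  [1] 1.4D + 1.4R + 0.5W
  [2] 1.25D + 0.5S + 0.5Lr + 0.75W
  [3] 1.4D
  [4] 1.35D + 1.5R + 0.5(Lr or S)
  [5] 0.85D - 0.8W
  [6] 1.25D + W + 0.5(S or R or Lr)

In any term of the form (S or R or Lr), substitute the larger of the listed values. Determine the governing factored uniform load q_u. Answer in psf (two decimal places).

(Lr or S) → S = 27 psf; (S or R or Lr) → R = 63 psf.
[1] 1.4(79) + 1.4(63) + 0.5(11) = 204.30
[2] 1.25(79) + 0.5(27) + 0.5(6) + 0.75(11) = 123.50
[3] 1.4(79) = 110.60
[4] 1.35(79) + 1.5(63) + 0.5(27) = 214.65
[5] 0.85(79) - 0.8(11) = 58.35
[6] 1.25(79) + 1.0(11) + 0.5(63) = 141.25
The controlling combination is 4, giving 214.65 psf.

214.65 psf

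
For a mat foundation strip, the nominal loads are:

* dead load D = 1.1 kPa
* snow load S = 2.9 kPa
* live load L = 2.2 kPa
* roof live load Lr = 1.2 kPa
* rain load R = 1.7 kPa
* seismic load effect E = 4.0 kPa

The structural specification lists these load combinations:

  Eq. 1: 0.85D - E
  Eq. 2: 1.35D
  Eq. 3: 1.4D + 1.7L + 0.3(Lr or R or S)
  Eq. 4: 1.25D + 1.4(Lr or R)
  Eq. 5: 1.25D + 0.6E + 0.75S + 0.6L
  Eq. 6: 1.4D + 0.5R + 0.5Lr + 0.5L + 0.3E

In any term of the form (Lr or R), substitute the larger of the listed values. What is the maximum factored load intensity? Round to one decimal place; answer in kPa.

(Lr or R or S) → S = 2.9 kPa; (Lr or R) → R = 1.7 kPa.
Eq. 1: 0.85(1.1) - 1.0(4.0) = 0.9 - 4.0 = -3.1
Eq. 2: 1.35(1.1) = 1.5
Eq. 3: 1.4(1.1) + 1.7(2.2) + 0.3(2.9) = 6.2
Eq. 4: 1.25(1.1) + 1.4(1.7) = 1.4 + 2.4 = 3.8
Eq. 5: 1.25(1.1) + 0.6(4.0) + 0.75(2.9) + 0.6(2.2) = 1.4 + 2.4 + 2.2 + 1.3 = 7.3
Eq. 6: 1.4(1.1) + 0.5(1.7) + 0.5(1.2) + 0.5(2.2) + 0.3(4.0) = 1.5 + 0.9 + 0.6 + 1.1 + 1.2 = 5.3
Combination 5 governs: q_u = 7.3 kPa.

7.3 kPa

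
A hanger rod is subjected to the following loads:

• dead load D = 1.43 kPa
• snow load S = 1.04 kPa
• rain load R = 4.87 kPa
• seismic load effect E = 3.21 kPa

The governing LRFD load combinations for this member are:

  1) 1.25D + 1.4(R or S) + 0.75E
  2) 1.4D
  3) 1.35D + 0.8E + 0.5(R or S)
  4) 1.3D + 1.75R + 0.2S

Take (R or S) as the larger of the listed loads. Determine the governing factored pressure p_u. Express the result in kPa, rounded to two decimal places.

11.01 kPa

(R or S) → R = 4.87 kPa.
1) 1.25(1.43) + 1.4(4.87) + 0.75(3.21) = 11.01
2) 1.4(1.43) = 2.00
3) 1.35(1.43) + 0.8(3.21) + 0.5(4.87) = 6.93
4) 1.3(1.43) + 1.75(4.87) + 0.2(1.04) = 1.86 + 8.52 + 0.21 = 10.59
The controlling combination is 1, giving 11.01 kPa.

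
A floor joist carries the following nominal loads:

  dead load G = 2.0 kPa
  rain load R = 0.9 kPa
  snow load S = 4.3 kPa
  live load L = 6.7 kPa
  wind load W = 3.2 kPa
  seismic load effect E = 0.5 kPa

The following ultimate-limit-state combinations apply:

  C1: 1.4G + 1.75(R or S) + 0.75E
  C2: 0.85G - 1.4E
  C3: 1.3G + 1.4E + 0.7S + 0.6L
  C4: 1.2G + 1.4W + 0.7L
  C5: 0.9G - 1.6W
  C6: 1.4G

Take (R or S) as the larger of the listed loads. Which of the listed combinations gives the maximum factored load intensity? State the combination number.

Combination 4

(R or S) → S = 4.3 kPa.
C1: 1.4(2.0) + 1.75(4.3) + 0.75(0.5) = 10.70
C2: 0.85(2.0) - 1.4(0.5) = 1.70 - 0.70 = 1.00
C3: 1.3(2.0) + 1.4(0.5) + 0.7(4.3) + 0.6(6.7) = 2.60 + 0.70 + 3.01 + 4.02 = 10.33
C4: 1.2(2.0) + 1.4(3.2) + 0.7(6.7) = 2.40 + 4.48 + 4.69 = 11.57
C5: 0.9(2.0) - 1.6(3.2) = 1.80 - 5.12 = -3.32
C6: 1.4(2.0) = 2.80
The largest value is 11.57 kPa from combination 4.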